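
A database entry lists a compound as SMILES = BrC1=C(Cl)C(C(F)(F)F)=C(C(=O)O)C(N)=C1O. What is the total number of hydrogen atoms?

Walk through each heavy atom and fill implicit hydrogens from standard valence (C 4, N 3, O 2, S 2, halogen 1):
  atom 1: Br (halogen, monovalent) → 0 H
  atom 2: C, bond orders sum to 4 (valence 4) → 0 H
  atom 3: C, bond orders sum to 4 (valence 4) → 0 H
  atom 4: Cl (halogen, monovalent) → 0 H
  atom 5: C, bond orders sum to 4 (valence 4) → 0 H
  atom 6: C, bond orders sum to 4 (valence 4) → 0 H
  atom 7: F (halogen, monovalent) → 0 H
  atom 8: F (halogen, monovalent) → 0 H
  atom 9: F (halogen, monovalent) → 0 H
  atom 10: C, bond orders sum to 4 (valence 4) → 0 H
  atom 11: C, bond orders sum to 4 (valence 4) → 0 H
  atom 12: O, bond orders sum to 2 (valence 2) → 0 H
  atom 13: O, bond orders sum to 1 (valence 2) → 1 H
  atom 14: C, bond orders sum to 4 (valence 4) → 0 H
  atom 15: N, bond orders sum to 1 (valence 3) → 2 H
  atom 16: C, bond orders sum to 4 (valence 4) → 0 H
  atom 17: O, bond orders sum to 1 (valence 2) → 1 H
Total hydrogens: 4.

4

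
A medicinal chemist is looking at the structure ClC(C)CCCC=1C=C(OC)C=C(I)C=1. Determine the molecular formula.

Walk through each heavy atom and fill implicit hydrogens from standard valence (C 4, N 3, O 2, S 2, halogen 1):
  atom 1: Cl (halogen, monovalent) → 0 H
  atom 2: C, bond orders sum to 3 (valence 4) → 1 H
  atom 3: C, bond orders sum to 1 (valence 4) → 3 H
  atom 4: C, bond orders sum to 2 (valence 4) → 2 H
  atom 5: C, bond orders sum to 2 (valence 4) → 2 H
  atom 6: C, bond orders sum to 2 (valence 4) → 2 H
  atom 7: C, bond orders sum to 4 (valence 4) → 0 H
  atom 8: C, bond orders sum to 3 (valence 4) → 1 H
  atom 9: C, bond orders sum to 4 (valence 4) → 0 H
  atom 10: O, bond orders sum to 2 (valence 2) → 0 H
  atom 11: C, bond orders sum to 1 (valence 4) → 3 H
  atom 12: C, bond orders sum to 3 (valence 4) → 1 H
  atom 13: C, bond orders sum to 4 (valence 4) → 0 H
  atom 14: I (halogen, monovalent) → 0 H
  atom 15: C, bond orders sum to 3 (valence 4) → 1 H
Totals → C:12, H:16, Cl:1, I:1, O:1.
In Hill order: C12H16ClIO.

C12H16ClIO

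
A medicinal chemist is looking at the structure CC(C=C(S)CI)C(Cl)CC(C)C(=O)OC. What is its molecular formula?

C11H18ClIO2S

Walk through each heavy atom and fill implicit hydrogens from standard valence (C 4, N 3, O 2, S 2, halogen 1):
  atom 1: C, bond orders sum to 1 (valence 4) → 3 H
  atom 2: C, bond orders sum to 3 (valence 4) → 1 H
  atom 3: C, bond orders sum to 3 (valence 4) → 1 H
  atom 4: C, bond orders sum to 4 (valence 4) → 0 H
  atom 5: S, bond orders sum to 1 (valence 2) → 1 H
  atom 6: C, bond orders sum to 2 (valence 4) → 2 H
  atom 7: I (halogen, monovalent) → 0 H
  atom 8: C, bond orders sum to 3 (valence 4) → 1 H
  atom 9: Cl (halogen, monovalent) → 0 H
  atom 10: C, bond orders sum to 2 (valence 4) → 2 H
  atom 11: C, bond orders sum to 3 (valence 4) → 1 H
  atom 12: C, bond orders sum to 1 (valence 4) → 3 H
  atom 13: C, bond orders sum to 4 (valence 4) → 0 H
  atom 14: O, bond orders sum to 2 (valence 2) → 0 H
  atom 15: O, bond orders sum to 2 (valence 2) → 0 H
  atom 16: C, bond orders sum to 1 (valence 4) → 3 H
Totals → C:11, H:18, Cl:1, I:1, O:2, S:1.
In Hill order: C11H18ClIO2S.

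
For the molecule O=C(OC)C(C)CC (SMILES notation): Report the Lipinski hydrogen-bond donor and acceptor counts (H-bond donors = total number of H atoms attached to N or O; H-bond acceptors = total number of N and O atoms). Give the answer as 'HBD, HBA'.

Donors: find every N or O and count the H atoms it carries.
  atom 1 (O): bond orders sum to 2 → 0 H
  atom 3 (O): bond orders sum to 2 → 0 H
Lipinski HBD = 0.
Acceptors: N atoms = 0, O atoms = 2 → HBA = 2.

0, 2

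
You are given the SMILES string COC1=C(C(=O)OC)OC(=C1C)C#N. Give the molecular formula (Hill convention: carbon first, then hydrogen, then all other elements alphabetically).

Walk through each heavy atom and fill implicit hydrogens from standard valence (C 4, N 3, O 2, S 2, halogen 1):
  atom 1: C, bond orders sum to 1 (valence 4) → 3 H
  atom 2: O, bond orders sum to 2 (valence 2) → 0 H
  atom 3: C, bond orders sum to 4 (valence 4) → 0 H
  atom 4: C, bond orders sum to 4 (valence 4) → 0 H
  atom 5: C, bond orders sum to 4 (valence 4) → 0 H
  atom 6: O, bond orders sum to 2 (valence 2) → 0 H
  atom 7: O, bond orders sum to 2 (valence 2) → 0 H
  atom 8: C, bond orders sum to 1 (valence 4) → 3 H
  atom 9: O, bond orders sum to 2 (valence 2) → 0 H
  atom 10: C, bond orders sum to 4 (valence 4) → 0 H
  atom 11: C, bond orders sum to 4 (valence 4) → 0 H
  atom 12: C, bond orders sum to 1 (valence 4) → 3 H
  atom 13: C, bond orders sum to 4 (valence 4) → 0 H
  atom 14: N, bond orders sum to 3 (valence 3) → 0 H
Totals → C:9, H:9, N:1, O:4.

C9H9NO4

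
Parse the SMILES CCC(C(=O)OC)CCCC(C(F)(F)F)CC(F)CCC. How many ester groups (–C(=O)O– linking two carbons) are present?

1

The ester motif appears at heavy-atom position 4 in the SMILES.
Ester count: 1.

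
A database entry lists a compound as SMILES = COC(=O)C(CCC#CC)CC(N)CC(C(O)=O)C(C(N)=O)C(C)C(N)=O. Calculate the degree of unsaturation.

6

Molecular formula: C18H29N3O6.
DoU = (2C + 2 + N − H − X) / 2, where X is the halogen count and O/S are ignored.
    = (2·18 + 2 + 3 − 29 − 0) / 2 = 12 / 2 = 6.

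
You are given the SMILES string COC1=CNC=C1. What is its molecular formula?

C5H7NO

Walk through each heavy atom and fill implicit hydrogens from standard valence (C 4, N 3, O 2, S 2, halogen 1):
  atom 1: C, bond orders sum to 1 (valence 4) → 3 H
  atom 2: O, bond orders sum to 2 (valence 2) → 0 H
  atom 3: C, bond orders sum to 4 (valence 4) → 0 H
  atom 4: C, bond orders sum to 3 (valence 4) → 1 H
  atom 5: N, bond orders sum to 2 (valence 3) → 1 H
  atom 6: C, bond orders sum to 3 (valence 4) → 1 H
  atom 7: C, bond orders sum to 3 (valence 4) → 1 H
Totals → C:5, H:7, N:1, O:1.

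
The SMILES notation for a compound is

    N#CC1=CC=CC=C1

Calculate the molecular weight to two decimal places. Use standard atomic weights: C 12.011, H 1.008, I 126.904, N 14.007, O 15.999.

First, the molecular formula is C7H5N (counting implicit H from valence).
  C: 7 × 12.011 = 84.077
  H: 5 × 1.008 = 5.040
  N: 1 × 14.007 = 14.007
Sum: 7×12.011 + 5×1.008 + 1×14.007 = 103.124 → 103.12 g/mol.

103.12 g/mol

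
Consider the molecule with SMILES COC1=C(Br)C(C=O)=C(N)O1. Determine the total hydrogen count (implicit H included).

Walk through each heavy atom and fill implicit hydrogens from standard valence (C 4, N 3, O 2, S 2, halogen 1):
  atom 1: C, bond orders sum to 1 (valence 4) → 3 H
  atom 2: O, bond orders sum to 2 (valence 2) → 0 H
  atom 3: C, bond orders sum to 4 (valence 4) → 0 H
  atom 4: C, bond orders sum to 4 (valence 4) → 0 H
  atom 5: Br (halogen, monovalent) → 0 H
  atom 6: C, bond orders sum to 4 (valence 4) → 0 H
  atom 7: C, bond orders sum to 3 (valence 4) → 1 H
  atom 8: O, bond orders sum to 2 (valence 2) → 0 H
  atom 9: C, bond orders sum to 4 (valence 4) → 0 H
  atom 10: N, bond orders sum to 1 (valence 3) → 2 H
  atom 11: O, bond orders sum to 2 (valence 2) → 0 H
Total hydrogens: 6.

6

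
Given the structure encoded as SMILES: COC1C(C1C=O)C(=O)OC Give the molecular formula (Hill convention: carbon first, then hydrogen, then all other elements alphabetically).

Walk through each heavy atom and fill implicit hydrogens from standard valence (C 4, N 3, O 2, S 2, halogen 1):
  atom 1: C, bond orders sum to 1 (valence 4) → 3 H
  atom 2: O, bond orders sum to 2 (valence 2) → 0 H
  atom 3: C, bond orders sum to 3 (valence 4) → 1 H
  atom 4: C, bond orders sum to 3 (valence 4) → 1 H
  atom 5: C, bond orders sum to 3 (valence 4) → 1 H
  atom 6: C, bond orders sum to 3 (valence 4) → 1 H
  atom 7: O, bond orders sum to 2 (valence 2) → 0 H
  atom 8: C, bond orders sum to 4 (valence 4) → 0 H
  atom 9: O, bond orders sum to 2 (valence 2) → 0 H
  atom 10: O, bond orders sum to 2 (valence 2) → 0 H
  atom 11: C, bond orders sum to 1 (valence 4) → 3 H
Totals → C:7, H:10, O:4.
In Hill order: C7H10O4.

C7H10O4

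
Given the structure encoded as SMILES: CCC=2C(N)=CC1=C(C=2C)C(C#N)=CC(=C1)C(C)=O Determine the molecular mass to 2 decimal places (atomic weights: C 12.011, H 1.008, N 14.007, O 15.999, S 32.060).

First, the molecular formula is C16H16N2O (counting implicit H from valence).
  C: 16 × 12.011 = 192.176
  H: 16 × 1.008 = 16.128
  N: 2 × 14.007 = 28.014
  O: 1 × 15.999 = 15.999
Sum: 16×12.011 + 16×1.008 + 2×14.007 + 1×15.999 = 252.317 → 252.32 g/mol.

252.32 g/mol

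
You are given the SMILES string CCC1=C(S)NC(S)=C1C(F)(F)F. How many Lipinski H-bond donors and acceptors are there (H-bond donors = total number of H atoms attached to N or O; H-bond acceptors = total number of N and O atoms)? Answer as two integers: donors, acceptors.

1, 1

Donors: find every N or O and count the H atoms it carries.
  atom 6 (N): bond orders sum to 2 → 1 H
Lipinski HBD = 1.
Acceptors: N atoms = 1, O atoms = 0 → HBA = 1.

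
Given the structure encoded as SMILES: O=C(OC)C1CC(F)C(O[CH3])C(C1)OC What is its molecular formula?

C10H17FO4

Walk through each heavy atom and fill implicit hydrogens from standard valence (C 4, N 3, O 2, S 2, halogen 1):
  atom 1: O, bond orders sum to 2 (valence 2) → 0 H
  atom 2: C, bond orders sum to 4 (valence 4) → 0 H
  atom 3: O, bond orders sum to 2 (valence 2) → 0 H
  atom 4: C, bond orders sum to 1 (valence 4) → 3 H
  atom 5: C, bond orders sum to 3 (valence 4) → 1 H
  atom 6: C, bond orders sum to 2 (valence 4) → 2 H
  atom 7: C, bond orders sum to 3 (valence 4) → 1 H
  atom 8: F (halogen, monovalent) → 0 H
  atom 9: C, bond orders sum to 3 (valence 4) → 1 H
  atom 10: O, bond orders sum to 2 (valence 2) → 0 H
  atom 11: C with explicit H count 3
  atom 12: C, bond orders sum to 3 (valence 4) → 1 H
  atom 13: C, bond orders sum to 2 (valence 4) → 2 H
  atom 14: O, bond orders sum to 2 (valence 2) → 0 H
  atom 15: C, bond orders sum to 1 (valence 4) → 3 H
Totals → C:10, H:17, F:1, O:4.
In Hill order: C10H17FO4.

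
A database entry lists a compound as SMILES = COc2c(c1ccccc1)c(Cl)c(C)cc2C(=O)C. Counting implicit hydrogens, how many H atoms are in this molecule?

Walk through each heavy atom and fill implicit hydrogens from standard valence (C 4, N 3, O 2, S 2, halogen 1); for lowercase aromatic atoms, an aromatic c carries 1 H when it has two neighbours and 0 H with three, and aromatic n carries 0 H:
  atom 1: C, bond orders sum to 1 (valence 4) → 3 H
  atom 2: O, bond orders sum to 2 (valence 2) → 0 H
  atom 3: aromatic c, 3 neighbours → 0 H
  atom 4: aromatic c, 3 neighbours → 0 H
  atom 5: aromatic c, 3 neighbours → 0 H
  atom 6: aromatic c, 2 neighbours → 1 H
  atom 7: aromatic c, 2 neighbours → 1 H
  atom 8: aromatic c, 2 neighbours → 1 H
  atom 9: aromatic c, 2 neighbours → 1 H
  atom 10: aromatic c, 2 neighbours → 1 H
  atom 11: aromatic c, 3 neighbours → 0 H
  atom 12: Cl (halogen, monovalent) → 0 H
  atom 13: aromatic c, 3 neighbours → 0 H
  atom 14: C, bond orders sum to 1 (valence 4) → 3 H
  atom 15: aromatic c, 2 neighbours → 1 H
  atom 16: aromatic c, 3 neighbours → 0 H
  atom 17: C, bond orders sum to 4 (valence 4) → 0 H
  atom 18: O, bond orders sum to 2 (valence 2) → 0 H
  atom 19: C, bond orders sum to 1 (valence 4) → 3 H
Total hydrogens: 15.

15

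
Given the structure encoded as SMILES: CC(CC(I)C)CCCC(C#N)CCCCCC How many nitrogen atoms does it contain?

Scan the SMILES for N atoms (remember two-letter symbols like Cl and Br are single atoms).
Nitrogen count: 1.

1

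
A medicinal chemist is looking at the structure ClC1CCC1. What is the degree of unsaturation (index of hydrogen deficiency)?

1

Degree of unsaturation = (number of rings) + (number of π bonds).
Ring closures in the SMILES: 1.
π bonds: none → 0 DoU from unsaturation.
Total DoU = 1 + 0 = 1.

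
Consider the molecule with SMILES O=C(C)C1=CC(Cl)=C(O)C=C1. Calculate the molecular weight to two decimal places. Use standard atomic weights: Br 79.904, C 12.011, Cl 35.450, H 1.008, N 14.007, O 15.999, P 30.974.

First, the molecular formula is C8H7ClO2 (counting implicit H from valence).
  C: 8 × 12.011 = 96.088
  Cl: 1 × 35.450 = 35.450
  H: 7 × 1.008 = 7.056
  O: 2 × 15.999 = 31.998
Sum: 8×12.011 + 1×35.450 + 7×1.008 + 2×15.999 = 170.592 → 170.59 g/mol.

170.59 g/mol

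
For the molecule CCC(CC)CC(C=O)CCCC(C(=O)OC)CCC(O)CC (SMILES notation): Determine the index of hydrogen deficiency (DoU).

Molecular formula: C19H36O4.
DoU = (2C + 2 + N − H − X) / 2, where X is the halogen count and O/S are ignored.
    = (2·19 + 2 + 0 − 36 − 0) / 2 = 4 / 2 = 2.

2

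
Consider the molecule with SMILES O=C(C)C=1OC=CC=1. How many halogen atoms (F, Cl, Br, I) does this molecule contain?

Scan the SMILES for the halogen motif — none present.
Groups that are present: 1 ketone.

0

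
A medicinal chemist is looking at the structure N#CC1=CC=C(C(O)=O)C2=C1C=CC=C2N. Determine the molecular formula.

Walk through each heavy atom and fill implicit hydrogens from standard valence (C 4, N 3, O 2, S 2, halogen 1):
  atom 1: N, bond orders sum to 3 (valence 3) → 0 H
  atom 2: C, bond orders sum to 4 (valence 4) → 0 H
  atom 3: C, bond orders sum to 4 (valence 4) → 0 H
  atom 4: C, bond orders sum to 3 (valence 4) → 1 H
  atom 5: C, bond orders sum to 3 (valence 4) → 1 H
  atom 6: C, bond orders sum to 4 (valence 4) → 0 H
  atom 7: C, bond orders sum to 4 (valence 4) → 0 H
  atom 8: O, bond orders sum to 1 (valence 2) → 1 H
  atom 9: O, bond orders sum to 2 (valence 2) → 0 H
  atom 10: C, bond orders sum to 4 (valence 4) → 0 H
  atom 11: C, bond orders sum to 4 (valence 4) → 0 H
  atom 12: C, bond orders sum to 3 (valence 4) → 1 H
  atom 13: C, bond orders sum to 3 (valence 4) → 1 H
  atom 14: C, bond orders sum to 3 (valence 4) → 1 H
  atom 15: C, bond orders sum to 4 (valence 4) → 0 H
  atom 16: N, bond orders sum to 1 (valence 3) → 2 H
Totals → C:12, H:8, N:2, O:2.

C12H8N2O2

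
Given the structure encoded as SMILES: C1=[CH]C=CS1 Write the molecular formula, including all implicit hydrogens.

Walk through each heavy atom and fill implicit hydrogens from standard valence (C 4, N 3, O 2, S 2, halogen 1):
  atom 1: C, bond orders sum to 3 (valence 4) → 1 H
  atom 2: C with explicit H count 1
  atom 3: C, bond orders sum to 3 (valence 4) → 1 H
  atom 4: C, bond orders sum to 3 (valence 4) → 1 H
  atom 5: S, bond orders sum to 2 (valence 2) → 0 H
Totals → C:4, H:4, S:1.
In Hill order: C4H4S.

C4H4S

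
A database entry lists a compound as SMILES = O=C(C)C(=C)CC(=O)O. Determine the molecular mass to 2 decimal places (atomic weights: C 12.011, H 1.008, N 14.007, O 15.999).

128.13 g/mol

First, the molecular formula is C6H8O3 (counting implicit H from valence).
  C: 6 × 12.011 = 72.066
  H: 8 × 1.008 = 8.064
  O: 3 × 15.999 = 47.997
Sum: 6×12.011 + 8×1.008 + 3×15.999 = 128.127 → 128.13 g/mol.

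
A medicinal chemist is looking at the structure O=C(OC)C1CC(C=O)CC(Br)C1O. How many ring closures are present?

In SMILES, each pair of matching ring-closure digits denotes one ring-closing bond; the number of such bonds equals the number of independent rings.
Ring-closure bonds here: 1.

1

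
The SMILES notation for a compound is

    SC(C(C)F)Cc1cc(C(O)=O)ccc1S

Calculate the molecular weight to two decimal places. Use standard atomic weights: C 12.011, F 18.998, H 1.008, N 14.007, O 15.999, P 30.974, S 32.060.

First, the molecular formula is C11H13FO2S2 (counting implicit H from valence).
  C: 11 × 12.011 = 132.121
  F: 1 × 18.998 = 18.998
  H: 13 × 1.008 = 13.104
  O: 2 × 15.999 = 31.998
  S: 2 × 32.060 = 64.120
Sum: 11×12.011 + 1×18.998 + 13×1.008 + 2×15.999 + 2×32.060 = 260.341 → 260.34 g/mol.

260.34 g/mol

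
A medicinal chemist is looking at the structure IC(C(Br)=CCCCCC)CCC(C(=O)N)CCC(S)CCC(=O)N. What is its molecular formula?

Walk through each heavy atom and fill implicit hydrogens from standard valence (C 4, N 3, O 2, S 2, halogen 1):
  atom 1: I (halogen, monovalent) → 0 H
  atom 2: C, bond orders sum to 3 (valence 4) → 1 H
  atom 3: C, bond orders sum to 4 (valence 4) → 0 H
  atom 4: Br (halogen, monovalent) → 0 H
  atom 5: C, bond orders sum to 3 (valence 4) → 1 H
  atom 6: C, bond orders sum to 2 (valence 4) → 2 H
  atom 7: C, bond orders sum to 2 (valence 4) → 2 H
  atom 8: C, bond orders sum to 2 (valence 4) → 2 H
  atom 9: C, bond orders sum to 2 (valence 4) → 2 H
  atom 10: C, bond orders sum to 1 (valence 4) → 3 H
  atom 11: C, bond orders sum to 2 (valence 4) → 2 H
  atom 12: C, bond orders sum to 2 (valence 4) → 2 H
  atom 13: C, bond orders sum to 3 (valence 4) → 1 H
  atom 14: C, bond orders sum to 4 (valence 4) → 0 H
  atom 15: O, bond orders sum to 2 (valence 2) → 0 H
  atom 16: N, bond orders sum to 1 (valence 3) → 2 H
  atom 17: C, bond orders sum to 2 (valence 4) → 2 H
  atom 18: C, bond orders sum to 2 (valence 4) → 2 H
  atom 19: C, bond orders sum to 3 (valence 4) → 1 H
  atom 20: S, bond orders sum to 1 (valence 2) → 1 H
  atom 21: C, bond orders sum to 2 (valence 4) → 2 H
  atom 22: C, bond orders sum to 2 (valence 4) → 2 H
  atom 23: C, bond orders sum to 4 (valence 4) → 0 H
  atom 24: O, bond orders sum to 2 (valence 2) → 0 H
  atom 25: N, bond orders sum to 1 (valence 3) → 2 H
Totals → C:18, H:32, Br:1, I:1, N:2, O:2, S:1.
In Hill order: C18H32BrIN2O2S.

C18H32BrIN2O2S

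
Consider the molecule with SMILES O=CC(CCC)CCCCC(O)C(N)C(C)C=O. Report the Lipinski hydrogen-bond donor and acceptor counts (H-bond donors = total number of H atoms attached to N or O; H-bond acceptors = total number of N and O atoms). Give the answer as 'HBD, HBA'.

Donors: find every N or O and count the H atoms it carries.
  atom 1 (O): bond orders sum to 2 → 0 H
  atom 12 (O): bond orders sum to 1 → 1 H
  atom 14 (N): bond orders sum to 1 → 2 H
  atom 18 (O): bond orders sum to 2 → 0 H
Lipinski HBD = 3.
Acceptors: N atoms = 1, O atoms = 3 → HBA = 4.

3, 4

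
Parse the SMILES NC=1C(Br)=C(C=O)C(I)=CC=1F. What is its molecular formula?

Walk through each heavy atom and fill implicit hydrogens from standard valence (C 4, N 3, O 2, S 2, halogen 1):
  atom 1: N, bond orders sum to 1 (valence 3) → 2 H
  atom 2: C, bond orders sum to 4 (valence 4) → 0 H
  atom 3: C, bond orders sum to 4 (valence 4) → 0 H
  atom 4: Br (halogen, monovalent) → 0 H
  atom 5: C, bond orders sum to 4 (valence 4) → 0 H
  atom 6: C, bond orders sum to 3 (valence 4) → 1 H
  atom 7: O, bond orders sum to 2 (valence 2) → 0 H
  atom 8: C, bond orders sum to 4 (valence 4) → 0 H
  atom 9: I (halogen, monovalent) → 0 H
  atom 10: C, bond orders sum to 3 (valence 4) → 1 H
  atom 11: C, bond orders sum to 4 (valence 4) → 0 H
  atom 12: F (halogen, monovalent) → 0 H
Totals → C:7, H:4, Br:1, F:1, I:1, N:1, O:1.

C7H4BrFINO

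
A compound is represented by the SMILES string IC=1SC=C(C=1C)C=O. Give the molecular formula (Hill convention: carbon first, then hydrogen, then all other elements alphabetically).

Walk through each heavy atom and fill implicit hydrogens from standard valence (C 4, N 3, O 2, S 2, halogen 1):
  atom 1: I (halogen, monovalent) → 0 H
  atom 2: C, bond orders sum to 4 (valence 4) → 0 H
  atom 3: S, bond orders sum to 2 (valence 2) → 0 H
  atom 4: C, bond orders sum to 3 (valence 4) → 1 H
  atom 5: C, bond orders sum to 4 (valence 4) → 0 H
  atom 6: C, bond orders sum to 4 (valence 4) → 0 H
  atom 7: C, bond orders sum to 1 (valence 4) → 3 H
  atom 8: C, bond orders sum to 3 (valence 4) → 1 H
  atom 9: O, bond orders sum to 2 (valence 2) → 0 H
Totals → C:6, H:5, I:1, O:1, S:1.

C6H5IOS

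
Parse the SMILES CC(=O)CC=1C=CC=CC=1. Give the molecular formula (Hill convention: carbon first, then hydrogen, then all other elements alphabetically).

Walk through each heavy atom and fill implicit hydrogens from standard valence (C 4, N 3, O 2, S 2, halogen 1):
  atom 1: C, bond orders sum to 1 (valence 4) → 3 H
  atom 2: C, bond orders sum to 4 (valence 4) → 0 H
  atom 3: O, bond orders sum to 2 (valence 2) → 0 H
  atom 4: C, bond orders sum to 2 (valence 4) → 2 H
  atom 5: C, bond orders sum to 4 (valence 4) → 0 H
  atom 6: C, bond orders sum to 3 (valence 4) → 1 H
  atom 7: C, bond orders sum to 3 (valence 4) → 1 H
  atom 8: C, bond orders sum to 3 (valence 4) → 1 H
  atom 9: C, bond orders sum to 3 (valence 4) → 1 H
  atom 10: C, bond orders sum to 3 (valence 4) → 1 H
Totals → C:9, H:10, O:1.

C9H10O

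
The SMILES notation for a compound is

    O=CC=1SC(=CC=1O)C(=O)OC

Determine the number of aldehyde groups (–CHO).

The aldehyde motif appears at heavy-atom position 2 in the SMILES.
Other groups present: 1 ester, 1 hydroxyl.
Aldehyde count: 1.

1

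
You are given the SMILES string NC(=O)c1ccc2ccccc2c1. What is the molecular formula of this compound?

C11H9NO

Walk through each heavy atom and fill implicit hydrogens from standard valence (C 4, N 3, O 2, S 2, halogen 1); for lowercase aromatic atoms, an aromatic c carries 1 H when it has two neighbours and 0 H with three, and aromatic n carries 0 H:
  atom 1: N, bond orders sum to 1 (valence 3) → 2 H
  atom 2: C, bond orders sum to 4 (valence 4) → 0 H
  atom 3: O, bond orders sum to 2 (valence 2) → 0 H
  atom 4: aromatic c, 3 neighbours → 0 H
  atom 5: aromatic c, 2 neighbours → 1 H
  atom 6: aromatic c, 2 neighbours → 1 H
  atom 7: aromatic c, 3 neighbours → 0 H
  atom 8: aromatic c, 2 neighbours → 1 H
  atom 9: aromatic c, 2 neighbours → 1 H
  atom 10: aromatic c, 2 neighbours → 1 H
  atom 11: aromatic c, 2 neighbours → 1 H
  atom 12: aromatic c, 3 neighbours → 0 H
  atom 13: aromatic c, 2 neighbours → 1 H
Totals → C:11, H:9, N:1, O:1.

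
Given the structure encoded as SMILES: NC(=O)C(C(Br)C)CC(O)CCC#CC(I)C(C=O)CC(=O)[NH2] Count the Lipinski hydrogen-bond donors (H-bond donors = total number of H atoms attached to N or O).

Donors: find every N or O and count the H atoms it carries.
  atom 1 (N): bond orders sum to 1 → 2 H
  atom 3 (O): bond orders sum to 2 → 0 H
  atom 10 (O): bond orders sum to 1 → 1 H
  atom 19 (O): bond orders sum to 2 → 0 H
  atom 22 (O): bond orders sum to 2 → 0 H
  atom 23 (N): bond orders sum to 1 → 2 H
Lipinski HBD = 5.

5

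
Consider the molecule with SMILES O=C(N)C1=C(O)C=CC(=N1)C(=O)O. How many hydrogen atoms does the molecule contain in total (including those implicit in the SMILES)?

6

Walk through each heavy atom and fill implicit hydrogens from standard valence (C 4, N 3, O 2, S 2, halogen 1):
  atom 1: O, bond orders sum to 2 (valence 2) → 0 H
  atom 2: C, bond orders sum to 4 (valence 4) → 0 H
  atom 3: N, bond orders sum to 1 (valence 3) → 2 H
  atom 4: C, bond orders sum to 4 (valence 4) → 0 H
  atom 5: C, bond orders sum to 4 (valence 4) → 0 H
  atom 6: O, bond orders sum to 1 (valence 2) → 1 H
  atom 7: C, bond orders sum to 3 (valence 4) → 1 H
  atom 8: C, bond orders sum to 3 (valence 4) → 1 H
  atom 9: C, bond orders sum to 4 (valence 4) → 0 H
  atom 10: N, bond orders sum to 3 (valence 3) → 0 H
  atom 11: C, bond orders sum to 4 (valence 4) → 0 H
  atom 12: O, bond orders sum to 2 (valence 2) → 0 H
  atom 13: O, bond orders sum to 1 (valence 2) → 1 H
Total hydrogens: 6.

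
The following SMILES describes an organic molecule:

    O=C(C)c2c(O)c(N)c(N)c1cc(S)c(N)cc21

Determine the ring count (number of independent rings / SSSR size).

2

In SMILES, each pair of matching ring-closure digits denotes one ring-closing bond; the number of such bonds equals the number of independent rings.
Ring-closure bonds here: 2.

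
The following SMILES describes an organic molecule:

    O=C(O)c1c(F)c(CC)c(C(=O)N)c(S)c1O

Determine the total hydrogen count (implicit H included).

Walk through each heavy atom and fill implicit hydrogens from standard valence (C 4, N 3, O 2, S 2, halogen 1); for lowercase aromatic atoms, an aromatic c carries 1 H when it has two neighbours and 0 H with three, and aromatic n carries 0 H:
  atom 1: O, bond orders sum to 2 (valence 2) → 0 H
  atom 2: C, bond orders sum to 4 (valence 4) → 0 H
  atom 3: O, bond orders sum to 1 (valence 2) → 1 H
  atom 4: aromatic c, 3 neighbours → 0 H
  atom 5: aromatic c, 3 neighbours → 0 H
  atom 6: F (halogen, monovalent) → 0 H
  atom 7: aromatic c, 3 neighbours → 0 H
  atom 8: C, bond orders sum to 2 (valence 4) → 2 H
  atom 9: C, bond orders sum to 1 (valence 4) → 3 H
  atom 10: aromatic c, 3 neighbours → 0 H
  atom 11: C, bond orders sum to 4 (valence 4) → 0 H
  atom 12: O, bond orders sum to 2 (valence 2) → 0 H
  atom 13: N, bond orders sum to 1 (valence 3) → 2 H
  atom 14: aromatic c, 3 neighbours → 0 H
  atom 15: S, bond orders sum to 1 (valence 2) → 1 H
  atom 16: aromatic c, 3 neighbours → 0 H
  atom 17: O, bond orders sum to 1 (valence 2) → 1 H
Total hydrogens: 10.

10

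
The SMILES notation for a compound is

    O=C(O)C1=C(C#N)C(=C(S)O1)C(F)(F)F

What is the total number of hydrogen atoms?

Walk through each heavy atom and fill implicit hydrogens from standard valence (C 4, N 3, O 2, S 2, halogen 1):
  atom 1: O, bond orders sum to 2 (valence 2) → 0 H
  atom 2: C, bond orders sum to 4 (valence 4) → 0 H
  atom 3: O, bond orders sum to 1 (valence 2) → 1 H
  atom 4: C, bond orders sum to 4 (valence 4) → 0 H
  atom 5: C, bond orders sum to 4 (valence 4) → 0 H
  atom 6: C, bond orders sum to 4 (valence 4) → 0 H
  atom 7: N, bond orders sum to 3 (valence 3) → 0 H
  atom 8: C, bond orders sum to 4 (valence 4) → 0 H
  atom 9: C, bond orders sum to 4 (valence 4) → 0 H
  atom 10: S, bond orders sum to 1 (valence 2) → 1 H
  atom 11: O, bond orders sum to 2 (valence 2) → 0 H
  atom 12: C, bond orders sum to 4 (valence 4) → 0 H
  atom 13: F (halogen, monovalent) → 0 H
  atom 14: F (halogen, monovalent) → 0 H
  atom 15: F (halogen, monovalent) → 0 H
Total hydrogens: 2.

2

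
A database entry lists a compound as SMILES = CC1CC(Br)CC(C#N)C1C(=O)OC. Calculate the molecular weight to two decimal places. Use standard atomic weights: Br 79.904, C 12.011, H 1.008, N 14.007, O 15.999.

260.13 g/mol

First, the molecular formula is C10H14BrNO2 (counting implicit H from valence).
  Br: 1 × 79.904 = 79.904
  C: 10 × 12.011 = 120.110
  H: 14 × 1.008 = 14.112
  N: 1 × 14.007 = 14.007
  O: 2 × 15.999 = 31.998
Sum: 1×79.904 + 10×12.011 + 14×1.008 + 1×14.007 + 2×15.999 = 260.131 → 260.13 g/mol.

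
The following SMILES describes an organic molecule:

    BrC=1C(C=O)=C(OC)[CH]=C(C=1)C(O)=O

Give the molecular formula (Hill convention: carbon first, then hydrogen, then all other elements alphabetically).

Walk through each heavy atom and fill implicit hydrogens from standard valence (C 4, N 3, O 2, S 2, halogen 1):
  atom 1: Br (halogen, monovalent) → 0 H
  atom 2: C, bond orders sum to 4 (valence 4) → 0 H
  atom 3: C, bond orders sum to 4 (valence 4) → 0 H
  atom 4: C, bond orders sum to 3 (valence 4) → 1 H
  atom 5: O, bond orders sum to 2 (valence 2) → 0 H
  atom 6: C, bond orders sum to 4 (valence 4) → 0 H
  atom 7: O, bond orders sum to 2 (valence 2) → 0 H
  atom 8: C, bond orders sum to 1 (valence 4) → 3 H
  atom 9: C with explicit H count 1
  atom 10: C, bond orders sum to 4 (valence 4) → 0 H
  atom 11: C, bond orders sum to 3 (valence 4) → 1 H
  atom 12: C, bond orders sum to 4 (valence 4) → 0 H
  atom 13: O, bond orders sum to 1 (valence 2) → 1 H
  atom 14: O, bond orders sum to 2 (valence 2) → 0 H
Totals → C:9, H:7, Br:1, O:4.
In Hill order: C9H7BrO4.

C9H7BrO4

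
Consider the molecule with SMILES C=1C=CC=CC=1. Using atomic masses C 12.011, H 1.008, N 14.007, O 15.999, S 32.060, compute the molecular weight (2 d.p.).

First, the molecular formula is C6H6 (counting implicit H from valence).
  C: 6 × 12.011 = 72.066
  H: 6 × 1.008 = 6.048
Sum: 6×12.011 + 6×1.008 = 78.114 → 78.11 g/mol.

78.11 g/mol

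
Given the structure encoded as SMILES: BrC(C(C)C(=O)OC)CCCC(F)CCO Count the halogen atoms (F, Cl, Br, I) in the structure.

2

Halogen atoms appear at heavy-atom positions 1, 13 (1×Br, 1×F).
Other groups present: 1 ester, 1 hydroxyl.
Halogen count: 2.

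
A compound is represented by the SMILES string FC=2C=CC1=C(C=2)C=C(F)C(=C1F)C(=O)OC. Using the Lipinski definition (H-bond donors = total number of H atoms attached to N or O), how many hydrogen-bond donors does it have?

0

Donors: find every N or O and count the H atoms it carries.
  atom 15 (O): bond orders sum to 2 → 0 H
  atom 16 (O): bond orders sum to 2 → 0 H
Lipinski HBD = 0.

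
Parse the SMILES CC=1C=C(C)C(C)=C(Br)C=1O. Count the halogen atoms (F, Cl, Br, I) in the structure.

Halogen atoms appear at heavy-atom position 9 (1×Br).
Other groups present: 1 hydroxyl.
Halogen count: 1.

1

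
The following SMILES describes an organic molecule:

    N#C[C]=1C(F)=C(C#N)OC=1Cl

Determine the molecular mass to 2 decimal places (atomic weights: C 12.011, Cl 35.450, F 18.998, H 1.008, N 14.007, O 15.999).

170.53 g/mol

First, the molecular formula is C6ClFN2O (counting implicit H from valence).
  C: 6 × 12.011 = 72.066
  Cl: 1 × 35.450 = 35.450
  F: 1 × 18.998 = 18.998
  H: 0 × 1.008 = 0.000
  N: 2 × 14.007 = 28.014
  O: 1 × 15.999 = 15.999
Sum: 6×12.011 + 1×35.450 + 1×18.998 + 0×1.008 + 2×14.007 + 1×15.999 = 170.527 → 170.53 g/mol.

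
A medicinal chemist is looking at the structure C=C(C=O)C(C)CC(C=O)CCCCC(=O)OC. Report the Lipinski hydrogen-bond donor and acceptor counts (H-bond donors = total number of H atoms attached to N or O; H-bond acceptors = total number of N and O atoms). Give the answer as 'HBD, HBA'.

0, 4

Donors: find every N or O and count the H atoms it carries.
  atom 4 (O): bond orders sum to 2 → 0 H
  atom 10 (O): bond orders sum to 2 → 0 H
  atom 16 (O): bond orders sum to 2 → 0 H
  atom 17 (O): bond orders sum to 2 → 0 H
Lipinski HBD = 0.
Acceptors: N atoms = 0, O atoms = 4 → HBA = 4.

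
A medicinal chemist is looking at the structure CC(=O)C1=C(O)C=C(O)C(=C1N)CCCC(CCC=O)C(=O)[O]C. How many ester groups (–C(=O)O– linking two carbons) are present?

The ester motif appears at heavy-atom position 21 in the SMILES.
Other groups present: 1 aldehyde, 2 hydroxyl, 1 ketone, 1 primary amine.
Ester count: 1.

1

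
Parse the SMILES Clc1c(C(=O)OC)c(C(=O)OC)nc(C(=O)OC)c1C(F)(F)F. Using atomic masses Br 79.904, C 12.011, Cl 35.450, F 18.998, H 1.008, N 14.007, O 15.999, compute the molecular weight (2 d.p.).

First, the molecular formula is C12H9ClF3NO6 (counting implicit H from valence).
  C: 12 × 12.011 = 144.132
  Cl: 1 × 35.450 = 35.450
  F: 3 × 18.998 = 56.994
  H: 9 × 1.008 = 9.072
  N: 1 × 14.007 = 14.007
  O: 6 × 15.999 = 95.994
Sum: 12×12.011 + 1×35.450 + 3×18.998 + 9×1.008 + 1×14.007 + 6×15.999 = 355.649 → 355.65 g/mol.

355.65 g/mol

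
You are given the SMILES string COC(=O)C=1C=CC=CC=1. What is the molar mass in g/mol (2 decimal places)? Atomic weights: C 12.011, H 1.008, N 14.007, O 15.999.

First, the molecular formula is C8H8O2 (counting implicit H from valence).
  C: 8 × 12.011 = 96.088
  H: 8 × 1.008 = 8.064
  O: 2 × 15.999 = 31.998
Sum: 8×12.011 + 8×1.008 + 2×15.999 = 136.150 → 136.15 g/mol.

136.15 g/mol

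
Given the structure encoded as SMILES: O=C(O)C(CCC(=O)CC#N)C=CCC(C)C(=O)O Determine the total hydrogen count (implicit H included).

17

Walk through each heavy atom and fill implicit hydrogens from standard valence (C 4, N 3, O 2, S 2, halogen 1):
  atom 1: O, bond orders sum to 2 (valence 2) → 0 H
  atom 2: C, bond orders sum to 4 (valence 4) → 0 H
  atom 3: O, bond orders sum to 1 (valence 2) → 1 H
  atom 4: C, bond orders sum to 3 (valence 4) → 1 H
  atom 5: C, bond orders sum to 2 (valence 4) → 2 H
  atom 6: C, bond orders sum to 2 (valence 4) → 2 H
  atom 7: C, bond orders sum to 4 (valence 4) → 0 H
  atom 8: O, bond orders sum to 2 (valence 2) → 0 H
  atom 9: C, bond orders sum to 2 (valence 4) → 2 H
  atom 10: C, bond orders sum to 4 (valence 4) → 0 H
  atom 11: N, bond orders sum to 3 (valence 3) → 0 H
  atom 12: C, bond orders sum to 3 (valence 4) → 1 H
  atom 13: C, bond orders sum to 3 (valence 4) → 1 H
  atom 14: C, bond orders sum to 2 (valence 4) → 2 H
  atom 15: C, bond orders sum to 3 (valence 4) → 1 H
  atom 16: C, bond orders sum to 1 (valence 4) → 3 H
  atom 17: C, bond orders sum to 4 (valence 4) → 0 H
  atom 18: O, bond orders sum to 2 (valence 2) → 0 H
  atom 19: O, bond orders sum to 1 (valence 2) → 1 H
Total hydrogens: 17.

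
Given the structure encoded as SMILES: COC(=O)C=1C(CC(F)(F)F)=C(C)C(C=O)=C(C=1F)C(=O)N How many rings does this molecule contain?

In SMILES, each pair of matching ring-closure digits denotes one ring-closing bond; the number of such bonds equals the number of independent rings.
Ring-closure bonds here: 1.

1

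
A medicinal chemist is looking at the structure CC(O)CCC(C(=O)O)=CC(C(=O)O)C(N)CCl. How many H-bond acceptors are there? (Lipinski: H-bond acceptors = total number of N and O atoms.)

N atoms: 1; O atoms: 5.
Lipinski HBA = 1 + 5 = 6.

6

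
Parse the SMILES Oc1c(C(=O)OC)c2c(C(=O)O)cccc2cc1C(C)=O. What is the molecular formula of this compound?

C15H12O6

Walk through each heavy atom and fill implicit hydrogens from standard valence (C 4, N 3, O 2, S 2, halogen 1); for lowercase aromatic atoms, an aromatic c carries 1 H when it has two neighbours and 0 H with three, and aromatic n carries 0 H:
  atom 1: O, bond orders sum to 1 (valence 2) → 1 H
  atom 2: aromatic c, 3 neighbours → 0 H
  atom 3: aromatic c, 3 neighbours → 0 H
  atom 4: C, bond orders sum to 4 (valence 4) → 0 H
  atom 5: O, bond orders sum to 2 (valence 2) → 0 H
  atom 6: O, bond orders sum to 2 (valence 2) → 0 H
  atom 7: C, bond orders sum to 1 (valence 4) → 3 H
  atom 8: aromatic c, 3 neighbours → 0 H
  atom 9: aromatic c, 3 neighbours → 0 H
  atom 10: C, bond orders sum to 4 (valence 4) → 0 H
  atom 11: O, bond orders sum to 2 (valence 2) → 0 H
  atom 12: O, bond orders sum to 1 (valence 2) → 1 H
  atom 13: aromatic c, 2 neighbours → 1 H
  atom 14: aromatic c, 2 neighbours → 1 H
  atom 15: aromatic c, 2 neighbours → 1 H
  atom 16: aromatic c, 3 neighbours → 0 H
  atom 17: aromatic c, 2 neighbours → 1 H
  atom 18: aromatic c, 3 neighbours → 0 H
  atom 19: C, bond orders sum to 4 (valence 4) → 0 H
  atom 20: C, bond orders sum to 1 (valence 4) → 3 H
  atom 21: O, bond orders sum to 2 (valence 2) → 0 H
Totals → C:15, H:12, O:6.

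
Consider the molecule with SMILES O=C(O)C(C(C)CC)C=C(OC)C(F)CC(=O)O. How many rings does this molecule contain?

0

In SMILES, each pair of matching ring-closure digits denotes one ring-closing bond; the number of such bonds equals the number of independent rings.
Ring-closure bonds here: 0.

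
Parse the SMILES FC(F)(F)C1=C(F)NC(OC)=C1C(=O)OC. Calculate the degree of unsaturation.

Molecular formula: C8H7F4NO3.
DoU = (2C + 2 + N − H − X) / 2, where X is the halogen count and O/S are ignored.
    = (2·8 + 2 + 1 − 7 − 4) / 2 = 8 / 2 = 4.

4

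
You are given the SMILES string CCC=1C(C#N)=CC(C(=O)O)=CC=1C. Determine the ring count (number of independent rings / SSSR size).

In SMILES, each pair of matching ring-closure digits denotes one ring-closing bond; the number of such bonds equals the number of independent rings.
Ring-closure bonds here: 1.

1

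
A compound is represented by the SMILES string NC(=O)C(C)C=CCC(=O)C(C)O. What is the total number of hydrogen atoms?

15

Walk through each heavy atom and fill implicit hydrogens from standard valence (C 4, N 3, O 2, S 2, halogen 1):
  atom 1: N, bond orders sum to 1 (valence 3) → 2 H
  atom 2: C, bond orders sum to 4 (valence 4) → 0 H
  atom 3: O, bond orders sum to 2 (valence 2) → 0 H
  atom 4: C, bond orders sum to 3 (valence 4) → 1 H
  atom 5: C, bond orders sum to 1 (valence 4) → 3 H
  atom 6: C, bond orders sum to 3 (valence 4) → 1 H
  atom 7: C, bond orders sum to 3 (valence 4) → 1 H
  atom 8: C, bond orders sum to 2 (valence 4) → 2 H
  atom 9: C, bond orders sum to 4 (valence 4) → 0 H
  atom 10: O, bond orders sum to 2 (valence 2) → 0 H
  atom 11: C, bond orders sum to 3 (valence 4) → 1 H
  atom 12: C, bond orders sum to 1 (valence 4) → 3 H
  atom 13: O, bond orders sum to 1 (valence 2) → 1 H
Total hydrogens: 15.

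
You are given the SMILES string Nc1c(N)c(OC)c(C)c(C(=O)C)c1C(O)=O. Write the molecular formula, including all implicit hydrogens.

Walk through each heavy atom and fill implicit hydrogens from standard valence (C 4, N 3, O 2, S 2, halogen 1); for lowercase aromatic atoms, an aromatic c carries 1 H when it has two neighbours and 0 H with three, and aromatic n carries 0 H:
  atom 1: N, bond orders sum to 1 (valence 3) → 2 H
  atom 2: aromatic c, 3 neighbours → 0 H
  atom 3: aromatic c, 3 neighbours → 0 H
  atom 4: N, bond orders sum to 1 (valence 3) → 2 H
  atom 5: aromatic c, 3 neighbours → 0 H
  atom 6: O, bond orders sum to 2 (valence 2) → 0 H
  atom 7: C, bond orders sum to 1 (valence 4) → 3 H
  atom 8: aromatic c, 3 neighbours → 0 H
  atom 9: C, bond orders sum to 1 (valence 4) → 3 H
  atom 10: aromatic c, 3 neighbours → 0 H
  atom 11: C, bond orders sum to 4 (valence 4) → 0 H
  atom 12: O, bond orders sum to 2 (valence 2) → 0 H
  atom 13: C, bond orders sum to 1 (valence 4) → 3 H
  atom 14: aromatic c, 3 neighbours → 0 H
  atom 15: C, bond orders sum to 4 (valence 4) → 0 H
  atom 16: O, bond orders sum to 1 (valence 2) → 1 H
  atom 17: O, bond orders sum to 2 (valence 2) → 0 H
Totals → C:11, H:14, N:2, O:4.
In Hill order: C11H14N2O4.

C11H14N2O4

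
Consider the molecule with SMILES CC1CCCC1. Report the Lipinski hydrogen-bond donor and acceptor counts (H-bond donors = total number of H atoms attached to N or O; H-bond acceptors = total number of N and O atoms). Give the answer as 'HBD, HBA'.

0, 0

Donors: find every N or O and count the H atoms it carries.
  (no N or O atoms present)
Lipinski HBD = 0.
Acceptors: N atoms = 0, O atoms = 0 → HBA = 0.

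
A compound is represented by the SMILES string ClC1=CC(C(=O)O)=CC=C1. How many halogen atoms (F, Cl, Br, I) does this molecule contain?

1

Halogen atoms appear at heavy-atom position 1 (1×Cl).
Other groups present: 1 carboxylic acid.
Halogen count: 1.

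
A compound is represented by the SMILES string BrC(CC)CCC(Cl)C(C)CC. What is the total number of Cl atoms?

Scan the SMILES for Cl atoms (remember two-letter symbols like Cl and Br are single atoms).
Chlorine count: 1.

1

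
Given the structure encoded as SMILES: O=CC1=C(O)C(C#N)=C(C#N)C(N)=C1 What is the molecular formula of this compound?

Walk through each heavy atom and fill implicit hydrogens from standard valence (C 4, N 3, O 2, S 2, halogen 1):
  atom 1: O, bond orders sum to 2 (valence 2) → 0 H
  atom 2: C, bond orders sum to 3 (valence 4) → 1 H
  atom 3: C, bond orders sum to 4 (valence 4) → 0 H
  atom 4: C, bond orders sum to 4 (valence 4) → 0 H
  atom 5: O, bond orders sum to 1 (valence 2) → 1 H
  atom 6: C, bond orders sum to 4 (valence 4) → 0 H
  atom 7: C, bond orders sum to 4 (valence 4) → 0 H
  atom 8: N, bond orders sum to 3 (valence 3) → 0 H
  atom 9: C, bond orders sum to 4 (valence 4) → 0 H
  atom 10: C, bond orders sum to 4 (valence 4) → 0 H
  atom 11: N, bond orders sum to 3 (valence 3) → 0 H
  atom 12: C, bond orders sum to 4 (valence 4) → 0 H
  atom 13: N, bond orders sum to 1 (valence 3) → 2 H
  atom 14: C, bond orders sum to 3 (valence 4) → 1 H
Totals → C:9, H:5, N:3, O:2.

C9H5N3O2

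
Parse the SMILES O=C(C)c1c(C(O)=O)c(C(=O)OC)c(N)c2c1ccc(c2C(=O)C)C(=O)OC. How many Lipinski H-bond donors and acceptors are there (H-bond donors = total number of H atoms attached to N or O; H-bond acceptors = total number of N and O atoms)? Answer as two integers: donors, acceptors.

Donors: find every N or O and count the H atoms it carries.
  atom 1 (O): bond orders sum to 2 → 0 H
  atom 7 (O): bond orders sum to 1 → 1 H
  atom 8 (O): bond orders sum to 2 → 0 H
  atom 11 (O): bond orders sum to 2 → 0 H
  atom 12 (O): bond orders sum to 2 → 0 H
  atom 15 (N): bond orders sum to 1 → 2 H
  atom 23 (O): bond orders sum to 2 → 0 H
  atom 26 (O): bond orders sum to 2 → 0 H
  atom 27 (O): bond orders sum to 2 → 0 H
Lipinski HBD = 3.
Acceptors: N atoms = 1, O atoms = 8 → HBA = 9.

3, 9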